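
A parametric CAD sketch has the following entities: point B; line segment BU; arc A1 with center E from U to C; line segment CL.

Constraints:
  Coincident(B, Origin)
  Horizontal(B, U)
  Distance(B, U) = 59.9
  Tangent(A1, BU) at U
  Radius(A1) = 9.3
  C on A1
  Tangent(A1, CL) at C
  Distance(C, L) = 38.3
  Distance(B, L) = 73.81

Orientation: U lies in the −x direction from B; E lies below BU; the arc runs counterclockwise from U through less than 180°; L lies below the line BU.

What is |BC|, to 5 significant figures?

69.769

B is at the origin; BU is horizontal with |BU| = 59.9 and U on the −x side, so U = (-59.900, 0.0000). Tangency of A1 to BU means the radius EU is perpendicular to BU, so E = U + (0, -9.3) = (-59.900, -9.3000). Since EC ⟂ CL (tangency), |EL| = √(9.3² + 38.3²) = 39.413 regardless of where C sits on A1. So L lies on both circle(B, 73.81) and circle(E, 39.413); the below-BU intersection is L = (-55.653, -48.483). C is the foot of the tangent from L: C = (-68.648, -12.455).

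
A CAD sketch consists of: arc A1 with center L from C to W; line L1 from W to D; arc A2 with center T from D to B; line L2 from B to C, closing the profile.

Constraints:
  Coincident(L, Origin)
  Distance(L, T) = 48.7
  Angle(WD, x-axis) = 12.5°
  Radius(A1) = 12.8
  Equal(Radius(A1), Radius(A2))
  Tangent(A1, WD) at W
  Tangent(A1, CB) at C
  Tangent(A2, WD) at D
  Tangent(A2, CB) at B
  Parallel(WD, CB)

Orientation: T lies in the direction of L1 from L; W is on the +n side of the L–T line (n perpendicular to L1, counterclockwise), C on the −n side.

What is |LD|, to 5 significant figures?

50.354

The slot axis is L1's direction at 12.5°, so u = (cos 12.5°, sin 12.5°) = (0.97630, 0.21644) and n = (−sin 12.5°, cos 12.5°) = (-0.21644, 0.97630). L is at the origin and T lies 48.7 along u from L, so T = 48.7·u = (47.546, 10.541). Tangency of A1 to both parallel lines with radius 12.8 puts W and C at L ± 12.8·n: W = (-2.7704, 12.497), C = (2.7704, -12.497). Equal radii place D and B the same way about T: D = T + 12.8·n = (44.775, 23.037), B = T − 12.8·n = (50.316, -1.9560). Then |LD| = |D − L| = 50.354.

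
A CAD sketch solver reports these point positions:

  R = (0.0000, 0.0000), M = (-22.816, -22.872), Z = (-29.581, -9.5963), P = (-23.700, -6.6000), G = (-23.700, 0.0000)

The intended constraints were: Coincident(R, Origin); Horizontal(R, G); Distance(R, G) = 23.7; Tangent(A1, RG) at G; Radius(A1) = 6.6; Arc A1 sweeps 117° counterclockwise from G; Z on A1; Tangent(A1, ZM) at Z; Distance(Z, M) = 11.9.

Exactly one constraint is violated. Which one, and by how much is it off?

Distance(Z, M) = 11.9 — off by 3.00.

R = (0.00, 0.00) ✓; R.y = 0.00, G.y = 0.00 ✓; |RG| = 23.70 ✓; ∠(PG, GR) = 90.00° ✓; |PG| = 6.600 ✓; bearing(P→Z) − bearing(P→G) = 117.0° ✓; |PZ| = 6.600 ✓; ∠(PZ, ZM) = 90.00° ✓; |ZM| = 14.90 ✗.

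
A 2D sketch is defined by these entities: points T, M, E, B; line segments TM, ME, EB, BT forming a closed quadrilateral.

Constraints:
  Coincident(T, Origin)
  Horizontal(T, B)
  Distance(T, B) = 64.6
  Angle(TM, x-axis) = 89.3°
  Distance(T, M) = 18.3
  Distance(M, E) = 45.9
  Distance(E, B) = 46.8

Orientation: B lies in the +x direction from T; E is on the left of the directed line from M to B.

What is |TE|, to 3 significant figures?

57.1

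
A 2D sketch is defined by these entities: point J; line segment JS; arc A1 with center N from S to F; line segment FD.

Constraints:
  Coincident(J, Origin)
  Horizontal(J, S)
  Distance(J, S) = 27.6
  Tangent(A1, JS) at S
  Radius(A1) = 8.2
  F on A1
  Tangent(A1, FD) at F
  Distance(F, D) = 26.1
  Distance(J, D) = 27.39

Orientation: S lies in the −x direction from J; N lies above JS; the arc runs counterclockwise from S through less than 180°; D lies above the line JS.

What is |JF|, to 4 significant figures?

20.94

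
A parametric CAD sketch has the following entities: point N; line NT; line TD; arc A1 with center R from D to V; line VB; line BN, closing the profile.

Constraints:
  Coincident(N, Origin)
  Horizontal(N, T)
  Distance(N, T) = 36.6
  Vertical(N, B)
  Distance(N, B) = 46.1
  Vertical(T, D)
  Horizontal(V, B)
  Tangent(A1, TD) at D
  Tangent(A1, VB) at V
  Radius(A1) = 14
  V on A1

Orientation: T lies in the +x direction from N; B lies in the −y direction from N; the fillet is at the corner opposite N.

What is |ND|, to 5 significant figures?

48.682

N is at the origin; N and T share the same y with |NT| = 36.6 and T on the +x side, so T = (36.600, 0.0000). N and B share the same x with |NB| = 46.1 and B on the −y side, so B = (0.0000, -46.100). The virtual corner opposite N is at (36.600, -46.100). The tangent condition forces RD to be normal to TD and the tangent condition forces RV to be normal to VB, with radius 14.0, so the center R sits 14.0 in from both sides at R = (22.600, -32.100). That places the tangent points at D = (36.600, -32.100) on TD and V = (22.600, -46.100) on VB. Then |ND| = |D − N| = 48.682.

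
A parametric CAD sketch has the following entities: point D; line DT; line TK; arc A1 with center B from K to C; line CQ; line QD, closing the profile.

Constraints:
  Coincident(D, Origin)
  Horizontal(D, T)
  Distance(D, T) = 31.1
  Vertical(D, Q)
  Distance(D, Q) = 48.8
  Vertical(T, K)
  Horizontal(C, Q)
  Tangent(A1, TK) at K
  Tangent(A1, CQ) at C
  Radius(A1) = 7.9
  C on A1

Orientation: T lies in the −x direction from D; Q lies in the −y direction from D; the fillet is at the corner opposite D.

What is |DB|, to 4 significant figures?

47.02

D and Q share the same x with |DQ| = 48.8 and Q on the −y side, so Q = (0.000, -48.80). The virtual corner opposite D is at (-31.10, -48.80). Tangency of A1 to TK means the radius BK is perpendicular to TK and the tangent condition forces BC to be normal to CQ, with radius 7.9, so the center B sits 7.9 in from both sides at B = (-23.20, -40.90). Then |DB| = |B − D| = 47.02.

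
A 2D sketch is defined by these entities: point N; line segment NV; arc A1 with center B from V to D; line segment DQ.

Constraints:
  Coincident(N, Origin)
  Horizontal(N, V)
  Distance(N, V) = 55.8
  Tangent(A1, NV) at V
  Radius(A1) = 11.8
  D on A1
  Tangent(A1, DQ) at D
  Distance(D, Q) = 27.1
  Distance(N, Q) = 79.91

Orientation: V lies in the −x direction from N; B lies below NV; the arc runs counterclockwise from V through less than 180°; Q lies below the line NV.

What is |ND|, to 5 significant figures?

68.325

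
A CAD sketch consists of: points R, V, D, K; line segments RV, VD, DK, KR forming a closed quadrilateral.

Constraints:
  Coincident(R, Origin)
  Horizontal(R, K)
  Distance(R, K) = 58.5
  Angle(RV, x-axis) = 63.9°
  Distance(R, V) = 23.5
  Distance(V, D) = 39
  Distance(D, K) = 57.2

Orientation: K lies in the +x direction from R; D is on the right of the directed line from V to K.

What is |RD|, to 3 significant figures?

17.8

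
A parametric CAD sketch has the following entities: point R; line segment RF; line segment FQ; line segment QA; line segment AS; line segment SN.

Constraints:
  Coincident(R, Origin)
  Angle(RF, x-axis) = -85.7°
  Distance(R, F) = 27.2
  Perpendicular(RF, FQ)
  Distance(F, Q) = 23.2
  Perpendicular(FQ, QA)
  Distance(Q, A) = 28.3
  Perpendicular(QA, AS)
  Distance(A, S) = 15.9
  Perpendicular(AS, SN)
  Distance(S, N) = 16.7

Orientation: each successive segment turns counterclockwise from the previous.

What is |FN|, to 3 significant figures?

13.7

R is at the origin; RF runs at -85.7° with length 27.2, so F = (2.04, -27.1). RF ⟂ FQ, so FQ runs at 4.30°; with |FQ| = 23.2, Q = (25.2, -25.4). FQ is perpendicular to QA, so QA runs at 94.3°; with |QA| = 28.3, A = (23.1, 2.84). QA ⟂ AS, so AS runs at -176°; with |AS| = 15.9, S = (7.20, 1.64). AS is perpendicular to SN, so SN runs at -85.7°; with |SN| = 16.7, N = (8.45, -15.0). Then |FN| = |N − F| = 13.7.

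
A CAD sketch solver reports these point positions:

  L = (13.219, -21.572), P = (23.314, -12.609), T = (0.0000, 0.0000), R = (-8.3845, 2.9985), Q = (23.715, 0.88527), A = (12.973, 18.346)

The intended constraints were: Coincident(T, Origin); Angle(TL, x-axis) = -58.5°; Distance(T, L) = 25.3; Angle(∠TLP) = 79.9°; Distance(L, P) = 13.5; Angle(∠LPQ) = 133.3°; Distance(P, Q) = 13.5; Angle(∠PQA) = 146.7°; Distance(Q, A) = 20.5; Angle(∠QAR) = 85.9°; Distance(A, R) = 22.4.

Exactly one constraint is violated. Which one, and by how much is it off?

Distance(A, R) = 22.4 — off by 3.90.

T = (0.00, 0.00) ✓; TL at -58.50° ✓; |TL| = 25.30 ✓; ∠TLP = 79.90° ✓; |LP| = 13.50 ✓; ∠LPQ = 133.3° ✓; |PQ| = 13.50 ✓; ∠PQA = 146.7° ✓; |QA| = 20.50 ✓; ∠QAR = 85.90° ✓; |AR| = 26.30 ✗.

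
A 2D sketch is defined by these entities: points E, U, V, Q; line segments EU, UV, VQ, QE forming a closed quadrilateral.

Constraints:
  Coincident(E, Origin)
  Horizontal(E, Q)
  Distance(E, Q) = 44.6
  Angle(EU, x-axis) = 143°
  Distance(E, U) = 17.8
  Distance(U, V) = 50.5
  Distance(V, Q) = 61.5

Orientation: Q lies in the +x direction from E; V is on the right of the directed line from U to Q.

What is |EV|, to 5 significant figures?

38.730

Checks: |UV| = 50.50 ✓; |VQ| = 61.50 ✓.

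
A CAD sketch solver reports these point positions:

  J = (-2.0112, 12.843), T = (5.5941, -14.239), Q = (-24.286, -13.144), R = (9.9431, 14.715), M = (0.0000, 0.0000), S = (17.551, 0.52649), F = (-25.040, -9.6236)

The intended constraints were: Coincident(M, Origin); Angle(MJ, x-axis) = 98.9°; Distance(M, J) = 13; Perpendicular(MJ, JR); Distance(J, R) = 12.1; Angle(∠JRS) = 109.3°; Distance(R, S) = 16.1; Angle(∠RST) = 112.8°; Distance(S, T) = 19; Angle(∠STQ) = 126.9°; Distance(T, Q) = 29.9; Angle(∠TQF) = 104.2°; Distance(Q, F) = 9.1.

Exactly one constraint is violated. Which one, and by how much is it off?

Distance(Q, F) = 9.1 — off by 5.50.

M = (0.00, 0.00) ✓; MJ at 98.90° ✓; |MJ| = 13.00 ✓; ∠(MJ, JR) = 90.00° ✓; |JR| = 12.10 ✓; ∠JRS = 109.3° ✓; |RS| = 16.10 ✓; ∠RST = 112.8° ✓; |ST| = 19.00 ✓; ∠STQ = 126.9° ✓; |TQ| = 29.90 ✓; ∠TQF = 104.2° ✓; |QF| = 3.600 ✗.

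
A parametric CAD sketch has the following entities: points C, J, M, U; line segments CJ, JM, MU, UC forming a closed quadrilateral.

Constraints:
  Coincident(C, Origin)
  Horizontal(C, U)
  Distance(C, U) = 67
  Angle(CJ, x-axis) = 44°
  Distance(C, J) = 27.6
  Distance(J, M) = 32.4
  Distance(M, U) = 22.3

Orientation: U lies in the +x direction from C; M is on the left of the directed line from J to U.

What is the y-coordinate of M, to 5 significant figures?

16.641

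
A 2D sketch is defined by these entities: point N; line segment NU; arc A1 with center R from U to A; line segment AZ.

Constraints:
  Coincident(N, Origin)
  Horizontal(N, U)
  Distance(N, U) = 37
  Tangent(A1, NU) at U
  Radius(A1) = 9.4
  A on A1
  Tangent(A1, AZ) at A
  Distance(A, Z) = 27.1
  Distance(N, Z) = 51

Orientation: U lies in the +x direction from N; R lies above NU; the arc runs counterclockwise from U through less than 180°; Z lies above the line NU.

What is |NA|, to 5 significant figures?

47.444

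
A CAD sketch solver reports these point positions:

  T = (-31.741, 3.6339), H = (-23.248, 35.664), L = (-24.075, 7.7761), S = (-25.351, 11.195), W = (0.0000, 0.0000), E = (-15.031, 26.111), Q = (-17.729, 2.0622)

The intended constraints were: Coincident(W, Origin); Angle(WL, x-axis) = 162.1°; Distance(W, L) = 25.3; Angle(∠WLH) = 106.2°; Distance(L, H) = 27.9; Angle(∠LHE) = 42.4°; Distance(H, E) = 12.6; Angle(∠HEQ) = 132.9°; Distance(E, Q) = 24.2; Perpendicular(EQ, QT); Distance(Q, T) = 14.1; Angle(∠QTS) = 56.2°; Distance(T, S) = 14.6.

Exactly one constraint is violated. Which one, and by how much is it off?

Distance(T, S) = 14.6 — off by 4.70.

W = (0.00, 0.00) ✓; WL at 162.1° ✓; |WL| = 25.30 ✓; ∠WLH = 106.2° ✓; |LH| = 27.90 ✓; ∠LHE = 42.40° ✓; |HE| = 12.60 ✓; ∠HEQ = 132.9° ✓; |EQ| = 24.20 ✓; ∠(EQ, QT) = 90.00° ✓; |QT| = 14.10 ✓; ∠QTS = 56.20° ✓; |TS| = 9.900 ✗.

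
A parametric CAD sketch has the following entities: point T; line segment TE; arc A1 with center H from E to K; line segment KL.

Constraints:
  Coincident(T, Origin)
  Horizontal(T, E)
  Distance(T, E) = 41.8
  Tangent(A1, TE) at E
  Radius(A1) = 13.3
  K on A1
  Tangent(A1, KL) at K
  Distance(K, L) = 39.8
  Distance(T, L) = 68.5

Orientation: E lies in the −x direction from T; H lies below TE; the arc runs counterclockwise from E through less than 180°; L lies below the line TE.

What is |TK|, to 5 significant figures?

57.154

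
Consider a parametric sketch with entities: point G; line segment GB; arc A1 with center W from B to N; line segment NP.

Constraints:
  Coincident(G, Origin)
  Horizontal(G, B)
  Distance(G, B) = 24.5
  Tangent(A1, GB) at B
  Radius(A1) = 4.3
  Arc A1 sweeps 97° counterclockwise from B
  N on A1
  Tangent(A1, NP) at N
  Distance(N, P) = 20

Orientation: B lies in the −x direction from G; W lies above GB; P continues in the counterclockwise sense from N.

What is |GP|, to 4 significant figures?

33.51

On A1, B sits at bearing -90° from W; a 97° counterclockwise sweep puts N at bearing 7°, so N = W + 4.3·(cos 7°, sin 7°) = (-20.23, 4.824). The tangent condition forces WN to be normal to NP, so NP runs along (−sin 7°, cos 7°); with |NP| = 20.0, P = (-22.67, 24.67). Then |GP| = |P − G| = 33.51.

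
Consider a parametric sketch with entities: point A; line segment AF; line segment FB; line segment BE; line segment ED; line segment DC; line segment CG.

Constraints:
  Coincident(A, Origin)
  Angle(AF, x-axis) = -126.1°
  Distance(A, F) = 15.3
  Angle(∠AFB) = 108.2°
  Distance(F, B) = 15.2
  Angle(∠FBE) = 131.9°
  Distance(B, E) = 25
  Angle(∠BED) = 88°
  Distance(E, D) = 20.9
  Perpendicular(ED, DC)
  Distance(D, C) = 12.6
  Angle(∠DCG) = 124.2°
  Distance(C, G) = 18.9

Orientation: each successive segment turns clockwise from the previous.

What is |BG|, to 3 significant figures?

4.74

A is at the origin; AF runs at -126.1° with length 15.3, so F = (-9.01, -12.4). ∠AFB = 108.2° gives FB at 162° from the x-axis; with |FB| = 15.2, B = (-23.5, -7.69). ∠FBE = 131.9° gives BE at 114° from the x-axis; with |BE| = 25.0, E = (-33.6, 15.1). ∠BED = 88.0° gives ED at 22.0° from the x-axis; with |ED| = 20.9, D = (-14.3, 23.0). ED is perpendicular to DC, so DC runs at -68.0°; with |DC| = 12.6, C = (-9.55, 11.3). ∠DCG = 124.2° gives CG at -124° from the x-axis; with |CG| = 18.9, G = (-20.1, -4.41). Then |BG| = |G − B| = 4.74.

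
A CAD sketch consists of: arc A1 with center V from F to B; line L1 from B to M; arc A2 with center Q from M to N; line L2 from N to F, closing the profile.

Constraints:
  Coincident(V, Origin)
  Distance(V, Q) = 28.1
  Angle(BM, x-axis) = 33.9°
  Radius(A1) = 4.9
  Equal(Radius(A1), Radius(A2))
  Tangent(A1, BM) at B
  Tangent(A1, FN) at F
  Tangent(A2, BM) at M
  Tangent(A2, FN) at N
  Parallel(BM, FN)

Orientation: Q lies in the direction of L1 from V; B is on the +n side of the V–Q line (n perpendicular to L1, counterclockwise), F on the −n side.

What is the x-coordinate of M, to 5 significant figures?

20.590

The slot axis is L1's direction at 33.9°, so u = (cos 33.9°, sin 33.9°) = (0.83001, 0.55775) and n = (−sin 33.9°, cos 33.9°) = (-0.55775, 0.83001). V is at the origin and Q lies 28.1 along u from V, so Q = 28.1·u = (23.323, 15.673). Tangency of A1 to both parallel lines with radius 4.9 puts B and F at V ± 4.9·n: B = (-2.7330, 4.0671), F = (2.7330, -4.0671). Equal radii place M and N the same way about Q: M = Q + 4.9·n = (20.590, 19.740), N = Q − 4.9·n = (26.056, 11.606). So M.x = 20.590.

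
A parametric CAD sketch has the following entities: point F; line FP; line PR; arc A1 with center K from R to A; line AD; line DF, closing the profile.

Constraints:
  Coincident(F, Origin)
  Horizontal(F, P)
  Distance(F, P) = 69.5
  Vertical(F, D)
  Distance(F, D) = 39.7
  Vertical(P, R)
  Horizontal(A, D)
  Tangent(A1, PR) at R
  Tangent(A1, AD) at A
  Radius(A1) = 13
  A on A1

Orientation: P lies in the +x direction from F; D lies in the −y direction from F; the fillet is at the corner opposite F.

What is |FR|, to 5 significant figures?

74.452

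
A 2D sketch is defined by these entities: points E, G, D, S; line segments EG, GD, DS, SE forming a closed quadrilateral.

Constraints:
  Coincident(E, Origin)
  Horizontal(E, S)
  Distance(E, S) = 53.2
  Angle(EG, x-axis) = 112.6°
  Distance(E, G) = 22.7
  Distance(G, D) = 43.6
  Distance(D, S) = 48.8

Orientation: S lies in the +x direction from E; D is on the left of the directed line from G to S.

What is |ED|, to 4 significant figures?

51.55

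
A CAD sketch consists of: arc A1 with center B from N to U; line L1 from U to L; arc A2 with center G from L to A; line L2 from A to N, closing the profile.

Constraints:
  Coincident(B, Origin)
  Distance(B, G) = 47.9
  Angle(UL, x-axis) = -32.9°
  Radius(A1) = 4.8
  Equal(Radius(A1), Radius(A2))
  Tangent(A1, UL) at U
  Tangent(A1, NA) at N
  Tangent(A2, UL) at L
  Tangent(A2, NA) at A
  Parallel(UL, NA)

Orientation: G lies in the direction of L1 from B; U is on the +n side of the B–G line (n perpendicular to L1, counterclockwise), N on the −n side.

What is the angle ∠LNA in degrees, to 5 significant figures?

11.333°

The slot axis is L1's direction at -32.9°, so u = (cos -32.9°, sin -32.9°) = (0.83962, -0.54317) and n = (−sin -32.9°, cos -32.9°) = (0.54317, 0.83962). B is at the origin and G lies 47.9 along u from B, so G = 47.9·u = (40.218, -26.018). Tangency of A1 to both parallel lines with radius 4.8 puts U and N at B ± 4.8·n: U = (2.6072, 4.0302), N = (-2.6072, -4.0302). Equal radii place L and A the same way about G: L = G + 4.8·n = (42.825, -21.988), A = G − 4.8·n = (37.611, -30.048). Then cos ∠LNA = NL·NA / (|NL||NA|), giving 11.333°.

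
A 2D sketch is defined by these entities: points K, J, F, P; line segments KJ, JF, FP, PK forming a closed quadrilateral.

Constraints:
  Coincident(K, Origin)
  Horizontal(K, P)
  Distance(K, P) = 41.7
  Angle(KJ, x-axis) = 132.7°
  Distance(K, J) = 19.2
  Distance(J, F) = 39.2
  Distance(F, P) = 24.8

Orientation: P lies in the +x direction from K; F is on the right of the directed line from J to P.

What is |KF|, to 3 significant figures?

20.7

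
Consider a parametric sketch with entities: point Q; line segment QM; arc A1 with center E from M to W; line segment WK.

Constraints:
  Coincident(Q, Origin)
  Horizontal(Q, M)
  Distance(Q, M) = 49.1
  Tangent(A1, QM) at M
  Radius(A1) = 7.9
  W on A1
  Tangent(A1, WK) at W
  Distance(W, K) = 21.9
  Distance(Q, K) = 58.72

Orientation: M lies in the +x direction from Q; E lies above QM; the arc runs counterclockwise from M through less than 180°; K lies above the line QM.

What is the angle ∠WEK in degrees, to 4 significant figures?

70.16°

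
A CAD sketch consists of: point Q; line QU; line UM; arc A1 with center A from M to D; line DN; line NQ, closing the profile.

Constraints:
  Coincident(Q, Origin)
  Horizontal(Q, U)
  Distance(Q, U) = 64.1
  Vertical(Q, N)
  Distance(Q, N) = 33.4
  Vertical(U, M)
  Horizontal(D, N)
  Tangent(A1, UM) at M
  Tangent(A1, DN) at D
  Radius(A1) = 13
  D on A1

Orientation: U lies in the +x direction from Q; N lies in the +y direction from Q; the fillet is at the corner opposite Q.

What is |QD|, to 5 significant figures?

61.047

Q is at the origin; Q and U share the same y with |QU| = 64.1 and U on the +x side, so U = (64.100, 0.0000). Q and N share the same x with |QN| = 33.4 and N on the +y side, so N = (0.0000, 33.400). The virtual corner opposite Q is at (64.100, 33.400). Since A1 is tangent to UM there, AM ⟂ UM and A1 meets DN tangentially, so AD is at right angles to DN, with radius 13.0, so the center A sits 13.0 in from both sides at A = (51.100, 20.400). That places the tangent points at M = (64.100, 20.400) on UM and D = (51.100, 33.400) on DN. Then |QD| = |D − Q| = 61.047.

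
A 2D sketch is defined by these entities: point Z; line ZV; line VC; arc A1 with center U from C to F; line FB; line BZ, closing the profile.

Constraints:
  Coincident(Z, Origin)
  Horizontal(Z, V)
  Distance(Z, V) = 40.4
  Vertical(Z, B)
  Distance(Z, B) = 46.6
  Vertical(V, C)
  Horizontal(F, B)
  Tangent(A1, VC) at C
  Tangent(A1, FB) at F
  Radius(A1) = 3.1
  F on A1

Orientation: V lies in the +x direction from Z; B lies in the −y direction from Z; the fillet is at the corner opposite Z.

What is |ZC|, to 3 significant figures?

59.4

Z is at the origin; Z and V share the same y with |ZV| = 40.4 and V on the +x side, so V = (40.4, 0.00). ZB is vertical with |ZB| = 46.6 and B on the −y side, so B = (0.00, -46.6). The virtual corner opposite Z is at (40.4, -46.6). Tangency of A1 to VC means the radius UC is perpendicular to VC and A1 meets FB tangentially, so UF is at right angles to FB, with radius 3.1, so the center U sits 3.1 in from both sides at U = (37.3, -43.5). That places the tangent points at C = (40.4, -43.5) on VC and F = (37.3, -46.6) on FB. Then |ZC| = |C − Z| = 59.4.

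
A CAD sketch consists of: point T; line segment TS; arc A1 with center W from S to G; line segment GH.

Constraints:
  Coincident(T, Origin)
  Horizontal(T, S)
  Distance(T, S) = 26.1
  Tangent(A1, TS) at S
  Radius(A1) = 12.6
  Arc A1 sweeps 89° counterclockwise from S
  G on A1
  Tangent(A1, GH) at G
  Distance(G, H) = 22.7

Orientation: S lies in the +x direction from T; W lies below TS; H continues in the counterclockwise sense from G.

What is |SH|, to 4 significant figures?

37.41

T is at the origin; TS is horizontal with |TS| = 26.1 and S on the +x side, so S = (26.10, 0.000). Tangency of A1 to TS means the radius WS is perpendicular to TS, so W = S + (0, -12.6) = (26.10, -12.60). On A1, S sits at bearing 90° from W; an 89° counterclockwise sweep puts G at bearing 179°, so G = W + 12.6·(cos 179°, sin 179°) = (13.50, -12.38). Since A1 is tangent to GH there, WG ⟂ GH, so GH runs along (−sin 179°, cos 179°); with |GH| = 22.7, H = (13.11, -35.08). Then |SH| = |H − S| = 37.41.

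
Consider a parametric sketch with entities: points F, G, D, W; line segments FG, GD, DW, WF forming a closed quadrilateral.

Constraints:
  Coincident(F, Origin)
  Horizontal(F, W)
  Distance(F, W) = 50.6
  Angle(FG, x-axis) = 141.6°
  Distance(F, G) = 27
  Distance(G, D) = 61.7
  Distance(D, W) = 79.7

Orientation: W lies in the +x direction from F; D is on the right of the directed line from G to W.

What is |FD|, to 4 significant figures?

47.24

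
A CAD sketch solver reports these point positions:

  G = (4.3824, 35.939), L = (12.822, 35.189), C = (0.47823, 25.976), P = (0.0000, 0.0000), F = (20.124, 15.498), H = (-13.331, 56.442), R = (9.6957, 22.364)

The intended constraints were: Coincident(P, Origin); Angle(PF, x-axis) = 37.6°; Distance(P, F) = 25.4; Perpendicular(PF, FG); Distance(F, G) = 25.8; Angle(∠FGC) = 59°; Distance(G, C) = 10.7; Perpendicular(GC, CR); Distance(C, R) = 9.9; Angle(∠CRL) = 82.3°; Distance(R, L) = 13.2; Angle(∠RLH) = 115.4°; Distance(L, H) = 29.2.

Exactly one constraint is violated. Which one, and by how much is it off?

Distance(L, H) = 29.2 — off by 4.50.

P = (0.00, 0.00) ✓; PF at 37.60° ✓; |PF| = 25.40 ✓; ∠(PF, FG) = 90.00° ✓; |FG| = 25.80 ✓; ∠FGC = 59.00° ✓; |GC| = 10.70 ✓; ∠(GC, CR) = 90.00° ✓; |CR| = 9.900 ✓; ∠CRL = 82.30° ✓; |RL| = 13.20 ✓; ∠RLH = 115.4° ✓; |LH| = 33.70 ✗.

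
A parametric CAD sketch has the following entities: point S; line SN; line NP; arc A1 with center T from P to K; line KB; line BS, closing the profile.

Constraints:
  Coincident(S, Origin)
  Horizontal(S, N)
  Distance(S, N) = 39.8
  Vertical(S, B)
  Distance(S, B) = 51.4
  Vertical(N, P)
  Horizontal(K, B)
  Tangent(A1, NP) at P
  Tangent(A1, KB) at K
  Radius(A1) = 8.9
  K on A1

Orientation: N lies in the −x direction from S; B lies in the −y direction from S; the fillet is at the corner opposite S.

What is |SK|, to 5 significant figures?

59.973

S is at the origin; SN is horizontal with |SN| = 39.8 and N on the −x side, so N = (-39.800, 0.0000). SB is vertical with |SB| = 51.4 and B on the −y side, so B = (0.0000, -51.400). The virtual corner opposite S is at (-39.800, -51.400). The tangent condition forces TP to be normal to NP and tangency of A1 to KB means the radius TK is perpendicular to KB, with radius 8.9, so the center T sits 8.9 in from both sides at T = (-30.900, -42.500). That places the tangent points at P = (-39.800, -42.500) on NP and K = (-30.900, -51.400) on KB. Then |SK| = |K − S| = 59.973.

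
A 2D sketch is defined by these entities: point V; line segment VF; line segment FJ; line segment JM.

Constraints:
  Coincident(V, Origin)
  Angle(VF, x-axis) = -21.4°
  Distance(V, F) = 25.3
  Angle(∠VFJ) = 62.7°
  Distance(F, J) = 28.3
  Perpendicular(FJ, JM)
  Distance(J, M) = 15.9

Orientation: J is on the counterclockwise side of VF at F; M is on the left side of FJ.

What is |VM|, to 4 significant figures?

17.95

V is at the origin; VF runs at -21.4° with length 25.3, so F = 25.3·(cos -21.4°, sin -21.4°) = (23.56, -9.231). ∠VFJ = 62.7°, so FJ runs at -21.4° + (180° − 62.7°) = 95.90° from the x-axis; with |FJ| = 28.3, J = F + 28.3·(cos 95.90°, sin 95.90°) = (20.65, 18.92). FJ is perpendicular to JM; with |JM| = 15.9 on the left of FJ, M = J + 15.9·(-0.9947, -0.1028) = (4.831, 17.28). Then |VM| = |M − V| = 17.95.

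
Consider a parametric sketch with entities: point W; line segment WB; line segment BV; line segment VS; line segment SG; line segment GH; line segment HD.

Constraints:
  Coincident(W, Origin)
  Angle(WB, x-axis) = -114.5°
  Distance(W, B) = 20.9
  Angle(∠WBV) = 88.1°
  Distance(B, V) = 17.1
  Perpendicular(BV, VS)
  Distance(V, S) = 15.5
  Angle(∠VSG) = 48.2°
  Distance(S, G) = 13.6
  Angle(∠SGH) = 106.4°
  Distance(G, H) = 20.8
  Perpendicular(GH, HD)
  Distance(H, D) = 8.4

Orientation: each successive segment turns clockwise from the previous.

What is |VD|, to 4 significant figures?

10.82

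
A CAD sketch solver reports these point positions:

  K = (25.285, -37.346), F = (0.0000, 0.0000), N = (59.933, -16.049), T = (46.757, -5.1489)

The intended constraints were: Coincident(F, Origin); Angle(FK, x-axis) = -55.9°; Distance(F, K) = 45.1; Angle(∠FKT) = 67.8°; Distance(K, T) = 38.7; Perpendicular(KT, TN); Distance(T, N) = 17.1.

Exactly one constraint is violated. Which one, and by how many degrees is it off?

Perpendicular(KT, TN) — off by 5.90°.

F = (0.00, 0.00) ✓; FK at -55.90° ✓; |FK| = 45.10 ✓; ∠FKT = 67.80° ✓; |KT| = 38.70 ✓; ∠(KT, TN) = 95.90° ✗; |TN| = 17.10 ✓.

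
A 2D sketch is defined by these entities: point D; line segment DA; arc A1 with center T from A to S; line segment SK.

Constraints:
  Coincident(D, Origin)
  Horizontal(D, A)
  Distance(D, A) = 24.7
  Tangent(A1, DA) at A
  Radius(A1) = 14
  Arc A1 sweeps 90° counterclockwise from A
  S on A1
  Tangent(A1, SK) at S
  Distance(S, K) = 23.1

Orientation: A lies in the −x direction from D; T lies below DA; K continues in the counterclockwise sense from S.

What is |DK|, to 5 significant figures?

53.611

D is at the origin; DA is horizontal with |DA| = 24.7 and A on the −x side, so A = (-24.700, 0.0000). The tangent condition forces TA to be normal to DA, so T = A + (0, -14) = (-24.700, -14.000). On A1, A sits at bearing 90° from T; a 90° counterclockwise sweep puts S at bearing 180°, so S = T + 14.0·(cos 180°, sin 180°) = (-38.700, -14.000). A1 meets SK tangentially, so TS is at right angles to SK, so SK runs along (−sin 180°, cos 180°); with |SK| = 23.1, K = (-38.700, -37.100). Then |DK| = |K − D| = 53.611.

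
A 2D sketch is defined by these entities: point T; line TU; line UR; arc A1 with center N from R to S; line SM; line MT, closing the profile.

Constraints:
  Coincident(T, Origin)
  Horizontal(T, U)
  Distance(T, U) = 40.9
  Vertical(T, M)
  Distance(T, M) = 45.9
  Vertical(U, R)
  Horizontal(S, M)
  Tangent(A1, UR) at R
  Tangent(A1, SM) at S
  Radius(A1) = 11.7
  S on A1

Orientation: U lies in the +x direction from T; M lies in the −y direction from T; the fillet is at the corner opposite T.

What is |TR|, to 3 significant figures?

53.3

T is at the origin; T and U share the same y with |TU| = 40.9 and U on the +x side, so U = (40.9, 0.00). TM is vertical with |TM| = 45.9 and M on the −y side, so M = (0.00, -45.9). The virtual corner opposite T is at (40.9, -45.9). A1 meets UR tangentially, so NR is at right angles to UR and the tangent condition forces NS to be normal to SM, with radius 11.7, so the center N sits 11.7 in from both sides at N = (29.2, -34.2). That places the tangent points at R = (40.9, -34.2) on UR and S = (29.2, -45.9) on SM. Then |TR| = |R − T| = 53.3.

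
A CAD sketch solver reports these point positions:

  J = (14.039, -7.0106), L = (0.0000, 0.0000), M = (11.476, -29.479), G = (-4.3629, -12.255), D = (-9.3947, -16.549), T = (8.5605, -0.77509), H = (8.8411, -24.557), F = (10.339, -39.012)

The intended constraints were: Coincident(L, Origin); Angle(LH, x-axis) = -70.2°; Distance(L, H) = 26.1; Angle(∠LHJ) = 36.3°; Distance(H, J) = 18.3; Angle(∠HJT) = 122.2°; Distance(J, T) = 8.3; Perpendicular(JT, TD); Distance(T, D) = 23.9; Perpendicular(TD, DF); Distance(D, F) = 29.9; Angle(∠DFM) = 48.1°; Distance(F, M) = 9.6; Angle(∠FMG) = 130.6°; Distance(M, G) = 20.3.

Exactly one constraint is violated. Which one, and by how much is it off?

Distance(M, G) = 20.3 — off by 3.10.

L = (0.00, 0.00) ✓; LH at -70.20° ✓; |LH| = 26.10 ✓; ∠LHJ = 36.30° ✓; |HJ| = 18.30 ✓; ∠HJT = 122.2° ✓; |JT| = 8.300 ✓; ∠(JT, TD) = 90.00° ✓; |TD| = 23.90 ✓; ∠(TD, DF) = 90.00° ✓; |DF| = 29.90 ✓; ∠DFM = 48.10° ✓; |FM| = 9.601 ✓; ∠FMG = 130.6° ✓; |MG| = 23.40 ✗.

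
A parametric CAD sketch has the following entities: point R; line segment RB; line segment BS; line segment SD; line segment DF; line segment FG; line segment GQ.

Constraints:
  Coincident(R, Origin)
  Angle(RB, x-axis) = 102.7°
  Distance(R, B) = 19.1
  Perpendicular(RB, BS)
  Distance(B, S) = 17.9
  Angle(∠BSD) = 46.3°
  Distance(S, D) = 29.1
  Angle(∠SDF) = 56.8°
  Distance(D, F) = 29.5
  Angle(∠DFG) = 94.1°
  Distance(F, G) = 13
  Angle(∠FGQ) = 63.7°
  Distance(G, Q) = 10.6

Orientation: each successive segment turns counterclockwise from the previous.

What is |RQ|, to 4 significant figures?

20.26

R is at the origin; RB runs at 102.7° with length 19.1, so B = (-4.199, 18.63). RB is perpendicular to BS, so BS runs at -167.3°; with |BS| = 17.9, S = (-21.66, 14.70). ∠BSD = 46.3° gives SD at -33.60° from the x-axis; with |SD| = 29.1, D = (2.577, -1.406). ∠SDF = 56.8° gives DF at 89.60° from the x-axis; with |DF| = 29.5, F = (2.783, 28.09). ∠DFG = 94.1° gives FG at 175.5° from the x-axis; with |FG| = 13.0, G = (-10.18, 29.11). ∠FGQ = 63.7° gives GQ at -68.20° from the x-axis; with |GQ| = 10.6, Q = (-6.241, 19.27). Then |RQ| = |Q − R| = 20.26.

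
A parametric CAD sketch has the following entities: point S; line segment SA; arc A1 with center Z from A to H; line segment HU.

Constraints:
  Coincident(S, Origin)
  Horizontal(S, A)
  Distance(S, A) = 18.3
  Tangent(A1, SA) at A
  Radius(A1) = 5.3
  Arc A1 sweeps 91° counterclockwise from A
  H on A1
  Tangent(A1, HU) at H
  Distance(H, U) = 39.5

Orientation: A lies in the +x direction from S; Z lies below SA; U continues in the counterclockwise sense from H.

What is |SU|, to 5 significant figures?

46.928

S is at the origin; SA is horizontal with |SA| = 18.3 and A on the +x side, so A = (18.300, 0.0000). A1 meets SA tangentially, so ZA is at right angles to SA, so Z = A + (0, -5.3) = (18.300, -5.3000). On A1, A sits at bearing 90° from Z; a 91° counterclockwise sweep puts H at bearing 181°, so H = Z + 5.3·(cos 181°, sin 181°) = (13.001, -5.3925). The tangent condition forces ZH to be normal to HU, so HU runs along (−sin 181°, cos 181°); with |HU| = 39.5, U = (13.690, -44.886). Then |SU| = |U − S| = 46.928.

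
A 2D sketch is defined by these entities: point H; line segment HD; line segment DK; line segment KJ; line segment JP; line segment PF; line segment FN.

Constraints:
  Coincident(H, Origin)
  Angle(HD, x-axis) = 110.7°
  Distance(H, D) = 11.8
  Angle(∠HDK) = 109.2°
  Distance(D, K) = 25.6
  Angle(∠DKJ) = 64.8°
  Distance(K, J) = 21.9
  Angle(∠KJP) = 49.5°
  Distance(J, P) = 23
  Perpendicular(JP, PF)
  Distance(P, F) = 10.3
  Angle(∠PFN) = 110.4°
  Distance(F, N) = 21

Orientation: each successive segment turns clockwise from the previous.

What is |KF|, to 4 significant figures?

10.83

∠KJP = 49.5° gives JP at 154.2° from the x-axis; with |JP| = 23.0, P = (0.3184, 16.29). The perpendicularity gives PF at right angles to JP, so PF runs at 64.20°; with |PF| = 10.3, F = (4.801, 25.56). Then |KF| = |F − K| = 10.83.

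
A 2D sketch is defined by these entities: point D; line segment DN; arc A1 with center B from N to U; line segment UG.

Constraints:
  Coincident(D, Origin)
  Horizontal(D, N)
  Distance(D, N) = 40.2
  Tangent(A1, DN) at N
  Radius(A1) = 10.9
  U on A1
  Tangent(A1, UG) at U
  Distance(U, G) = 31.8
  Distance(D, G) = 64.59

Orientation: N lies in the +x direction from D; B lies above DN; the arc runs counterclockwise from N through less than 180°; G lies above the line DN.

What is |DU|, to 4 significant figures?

52.45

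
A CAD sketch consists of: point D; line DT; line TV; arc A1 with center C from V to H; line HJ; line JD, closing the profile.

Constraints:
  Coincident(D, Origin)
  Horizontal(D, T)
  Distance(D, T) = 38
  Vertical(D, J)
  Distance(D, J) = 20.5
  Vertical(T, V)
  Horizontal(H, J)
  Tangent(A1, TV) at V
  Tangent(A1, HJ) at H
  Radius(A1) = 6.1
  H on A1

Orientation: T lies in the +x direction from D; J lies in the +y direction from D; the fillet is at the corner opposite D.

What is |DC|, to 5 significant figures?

35.000

D is at the origin; D and T share the same y with |DT| = 38.0 and T on the +x side, so T = (38.000, 0.0000). DJ is vertical with |DJ| = 20.5 and J on the +y side, so J = (0.0000, 20.500). The virtual corner opposite D is at (38.000, 20.500). Since A1 is tangent to TV there, CV ⟂ TV and tangency of A1 to HJ means the radius CH is perpendicular to HJ, with radius 6.1, so the center C sits 6.1 in from both sides at C = (31.900, 14.400). Then |DC| = |C − D| = 35.000.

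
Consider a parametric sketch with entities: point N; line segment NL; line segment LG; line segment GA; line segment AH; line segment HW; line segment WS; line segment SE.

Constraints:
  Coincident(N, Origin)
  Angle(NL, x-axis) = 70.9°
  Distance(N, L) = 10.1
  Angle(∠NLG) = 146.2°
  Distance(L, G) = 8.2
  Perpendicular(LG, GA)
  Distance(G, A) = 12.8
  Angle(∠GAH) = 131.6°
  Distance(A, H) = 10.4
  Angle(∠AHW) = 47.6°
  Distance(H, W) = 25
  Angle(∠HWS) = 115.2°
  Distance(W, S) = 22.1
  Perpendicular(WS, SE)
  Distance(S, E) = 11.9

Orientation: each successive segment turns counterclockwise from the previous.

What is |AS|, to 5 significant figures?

30.038

N is at the origin; NL runs at 70.9° with length 10.1, so L = (3.3049, 9.5440). ∠NLG = 146.2° gives LG at 104.70° from the x-axis; with |LG| = 8.2, G = (1.2241, 17.476). The perpendicularity gives GA at right angles to LG, so GA runs at -165.30°; with |GA| = 12.8, A = (-11.157, 14.227). ∠GAH = 131.6° gives AH at -116.90° from the x-axis; with |AH| = 10.4, H = (-15.862, 4.9528). ∠AHW = 47.6° gives HW at 15.500° from the x-axis; with |HW| = 25.0, W = (8.2285, 11.634). ∠HWS = 115.2° gives WS at 80.300° from the x-axis; with |WS| = 22.1, S = (11.952, 33.418). Then |AS| = |S − A| = 30.038.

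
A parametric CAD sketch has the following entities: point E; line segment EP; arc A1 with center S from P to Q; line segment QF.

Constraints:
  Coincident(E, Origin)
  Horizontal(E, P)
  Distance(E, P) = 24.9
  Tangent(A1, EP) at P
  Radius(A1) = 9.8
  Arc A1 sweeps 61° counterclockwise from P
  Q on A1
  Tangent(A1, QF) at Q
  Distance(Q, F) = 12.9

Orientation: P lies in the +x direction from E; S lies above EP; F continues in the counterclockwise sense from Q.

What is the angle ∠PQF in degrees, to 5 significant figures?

149.50°

E is at the origin; E and P share the same y with |EP| = 24.9 and P on the +x side, so P = (24.900, 0.0000). A1 meets EP tangentially, so SP is at right angles to EP, so S = P + (0, 9.8) = (24.900, 9.8000). On A1, P sits at bearing -90° from S; a 61° counterclockwise sweep puts Q at bearing -29°, so Q = S + 9.8·(cos -29°, sin -29°) = (33.471, 5.0489). Since A1 is tangent to QF there, SQ ⟂ QF, so QF runs along (−sin -29°, cos -29°); with |QF| = 12.9, F = (39.725, 16.331). Then cos ∠PQF = QP·QF / (|QP||QF|), giving 149.50°.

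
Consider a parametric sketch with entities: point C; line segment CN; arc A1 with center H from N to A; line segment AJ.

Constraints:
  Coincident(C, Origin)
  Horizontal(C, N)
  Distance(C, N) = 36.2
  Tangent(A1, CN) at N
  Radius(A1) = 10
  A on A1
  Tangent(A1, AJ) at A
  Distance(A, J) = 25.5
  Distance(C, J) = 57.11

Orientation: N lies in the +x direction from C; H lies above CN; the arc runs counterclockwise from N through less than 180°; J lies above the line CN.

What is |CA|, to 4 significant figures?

47.41

Checks: ∠(HN, NC) = 90.00° ✓; |HN| = 10.00 ✓; |HA| = 10.00 ✓; ∠(HA, AJ) = 90.00° ✓; |AJ| = 25.50 ✓; |CJ| = 57.11 ✓.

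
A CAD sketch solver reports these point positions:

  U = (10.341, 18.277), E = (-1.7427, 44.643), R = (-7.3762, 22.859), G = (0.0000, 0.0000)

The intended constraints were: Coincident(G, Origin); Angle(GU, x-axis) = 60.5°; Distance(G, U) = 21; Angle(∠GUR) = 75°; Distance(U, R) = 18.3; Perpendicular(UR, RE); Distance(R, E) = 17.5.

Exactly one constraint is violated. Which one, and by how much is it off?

Distance(R, E) = 17.5 — off by 5.00.

G = (0.00, 0.00) ✓; GU at 60.50° ✓; |GU| = 21.00 ✓; ∠GUR = 75.00° ✓; |UR| = 18.30 ✓; ∠(UR, RE) = 90.00° ✓; |RE| = 22.50 ✗.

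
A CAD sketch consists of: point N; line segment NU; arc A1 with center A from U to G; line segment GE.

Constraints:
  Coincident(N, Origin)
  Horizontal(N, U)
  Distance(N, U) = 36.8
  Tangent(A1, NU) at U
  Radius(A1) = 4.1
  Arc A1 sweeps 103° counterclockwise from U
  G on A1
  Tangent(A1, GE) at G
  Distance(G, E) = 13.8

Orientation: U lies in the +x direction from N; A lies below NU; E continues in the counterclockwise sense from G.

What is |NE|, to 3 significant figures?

40.4

N is at the origin; NU is horizontal with |NU| = 36.8 and U on the +x side, so U = (36.8, 0.00). The tangent condition forces AU to be normal to NU, so A = U + (0, -4.1) = (36.8, -4.10). On A1, U sits at bearing 90° from A; a 103° counterclockwise sweep puts G at bearing 193°, so G = A + 4.1·(cos 193°, sin 193°) = (32.8, -5.02). Tangency of A1 to GE means the radius AG is perpendicular to GE, so GE runs along (−sin 193°, cos 193°); with |GE| = 13.8, E = (35.9, -18.5). Then |NE| = |E − N| = 40.4.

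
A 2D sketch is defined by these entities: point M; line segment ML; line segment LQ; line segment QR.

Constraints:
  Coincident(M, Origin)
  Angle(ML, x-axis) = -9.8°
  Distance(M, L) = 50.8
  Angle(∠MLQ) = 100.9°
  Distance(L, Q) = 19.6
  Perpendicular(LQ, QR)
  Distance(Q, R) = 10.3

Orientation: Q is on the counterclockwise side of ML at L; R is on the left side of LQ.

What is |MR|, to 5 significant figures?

49.192

M is at the origin; ML runs at -9.8° with length 50.8, so L = 50.8·(cos -9.8°, sin -9.8°) = (50.059, -8.6466). ∠MLQ = 100.9°, so LQ runs at -9.8° + (180° − 100.9°) = 69.300° from the x-axis; with |LQ| = 19.6, Q = L + 19.6·(cos 69.300°, sin 69.300°) = (56.987, 9.6881). The perpendicularity gives QR at right angles to LQ; with |QR| = 10.3 on the left of LQ, R = Q + 10.3·(-0.93544, 0.35347) = (47.352, 13.329). Then |MR| = |R − M| = 49.192.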